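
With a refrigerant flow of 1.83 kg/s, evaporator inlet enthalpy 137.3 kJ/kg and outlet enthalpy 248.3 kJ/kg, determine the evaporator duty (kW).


dh = 248.3 - 137.3 = 111.0 kJ/kg
Q_evap = m_dot * dh = 1.83 * 111.0
Q_evap = 203.13 kW

203.13


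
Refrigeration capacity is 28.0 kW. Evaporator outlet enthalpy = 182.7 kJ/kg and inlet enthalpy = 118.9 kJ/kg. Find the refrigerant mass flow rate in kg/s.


dh = 182.7 - 118.9 = 63.8 kJ/kg
m_dot = Q / dh = 28.0 / 63.8 = 0.4389 kg/s

0.4389


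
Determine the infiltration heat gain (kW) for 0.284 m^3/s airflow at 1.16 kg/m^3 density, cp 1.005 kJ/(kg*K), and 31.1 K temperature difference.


Q = V_dot * rho * cp * dT
Q = 0.284 * 1.16 * 1.005 * 31.1
Q = 10.297 kW

10.297


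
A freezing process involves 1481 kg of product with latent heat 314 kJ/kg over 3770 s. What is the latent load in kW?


Q_lat = m * h_fg / t
Q_lat = 1481 * 314 / 3770
Q_lat = 123.35 kW

123.35


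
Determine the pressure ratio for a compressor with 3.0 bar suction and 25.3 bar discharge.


PR = P_high / P_low
PR = 25.3 / 3.0
PR = 8.433

8.433


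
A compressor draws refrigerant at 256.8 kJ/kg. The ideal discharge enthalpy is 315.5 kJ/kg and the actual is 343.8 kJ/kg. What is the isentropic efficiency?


dh_ideal = 315.5 - 256.8 = 58.7 kJ/kg
dh_actual = 343.8 - 256.8 = 87.0 kJ/kg
eta_s = dh_ideal / dh_actual = 58.7 / 87.0
eta_s = 0.6747

0.6747


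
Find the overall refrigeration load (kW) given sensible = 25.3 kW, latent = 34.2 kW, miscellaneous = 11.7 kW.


Q_total = Q_s + Q_l + Q_misc
Q_total = 25.3 + 34.2 + 11.7
Q_total = 71.2 kW

71.2


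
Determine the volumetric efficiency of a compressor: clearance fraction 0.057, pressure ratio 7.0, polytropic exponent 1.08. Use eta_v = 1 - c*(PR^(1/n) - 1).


PR^(1/n) = 7.0^(1/1.08) = 6.06035668
eta_v = 1 - 0.057 * (6.06035668 - 1)
eta_v = 0.7116

0.7116


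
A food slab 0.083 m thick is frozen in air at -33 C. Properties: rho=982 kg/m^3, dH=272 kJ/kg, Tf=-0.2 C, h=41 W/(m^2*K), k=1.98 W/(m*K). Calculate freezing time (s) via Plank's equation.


dT = -0.2 - (-33) = 32.8 K
term1 = a/(2h) = 0.083/(2*41) = 0.001012195122
term2 = a^2/(8k) = 0.083^2/(8*1.98) = 0.0004349116162
t = rho*dH*1000/dT * (term1 + term2)
t = 982*272*1000/32.8 * (0.001012195122 + 0.0004349116162)
t = 11784 s

11784


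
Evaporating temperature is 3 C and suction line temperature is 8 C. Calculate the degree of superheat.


Superheat = T_suction - T_evap
Superheat = 8 - (3)
Superheat = 5 K

5


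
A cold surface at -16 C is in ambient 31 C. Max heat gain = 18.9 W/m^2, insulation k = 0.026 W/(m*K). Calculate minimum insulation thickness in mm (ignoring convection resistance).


dT = 31 - (-16) = 47 K
thickness = k * dT / q_max * 1000
thickness = 0.026 * 47 / 18.9 * 1000
thickness = 64.7 mm

64.7


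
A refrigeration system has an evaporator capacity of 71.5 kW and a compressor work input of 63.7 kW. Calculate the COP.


COP = Q_evap / W
COP = 71.5 / 63.7
COP = 1.122

1.122


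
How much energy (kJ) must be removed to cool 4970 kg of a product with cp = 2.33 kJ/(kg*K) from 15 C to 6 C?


dT = 15 - (6) = 9 K
Q = m * cp * dT = 4970 * 2.33 * 9
Q = 104221 kJ

104221


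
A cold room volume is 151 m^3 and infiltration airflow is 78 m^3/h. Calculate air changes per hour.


ACH = flow / volume
ACH = 78 / 151
ACH = 0.517

0.517


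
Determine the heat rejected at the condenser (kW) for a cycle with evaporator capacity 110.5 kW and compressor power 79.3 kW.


Q_cond = Q_evap + W
Q_cond = 110.5 + 79.3
Q_cond = 189.8 kW

189.8


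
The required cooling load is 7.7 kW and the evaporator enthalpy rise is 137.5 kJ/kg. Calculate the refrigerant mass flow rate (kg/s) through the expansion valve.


m_dot = Q / dh
m_dot = 7.7 / 137.5
m_dot = 0.056 kg/s

0.056


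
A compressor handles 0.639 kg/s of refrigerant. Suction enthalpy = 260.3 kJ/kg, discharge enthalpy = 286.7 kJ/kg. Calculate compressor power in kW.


dh = 286.7 - 260.3 = 26.4 kJ/kg
W = m_dot * dh = 0.639 * 26.4 = 16.87 kW

16.87


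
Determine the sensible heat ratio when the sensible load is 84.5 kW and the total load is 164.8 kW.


SHR = Q_sensible / Q_total
SHR = 84.5 / 164.8
SHR = 0.513

0.513


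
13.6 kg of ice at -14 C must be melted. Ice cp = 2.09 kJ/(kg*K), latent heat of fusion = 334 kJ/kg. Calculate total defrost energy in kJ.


Sensible heat = cp * dT = 2.09 * 14 = 29.26 kJ/kg
Total per kg = 29.26 + 334 = 363.26 kJ/kg
Q = m * total = 13.6 * 363.26
Q = 4940.3 kJ

4940.3


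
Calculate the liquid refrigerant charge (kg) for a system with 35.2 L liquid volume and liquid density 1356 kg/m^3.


Charge = V * rho / 1000
Charge = 35.2 * 1356 / 1000
Charge = 47.73 kg

47.73


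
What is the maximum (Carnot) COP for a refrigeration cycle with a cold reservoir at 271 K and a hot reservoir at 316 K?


dT = 316 - 271 = 45 K
COP_carnot = T_cold / dT = 271 / 45
COP_carnot = 6.022

6.022


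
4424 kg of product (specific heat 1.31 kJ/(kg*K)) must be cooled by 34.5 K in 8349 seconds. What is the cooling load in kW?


Q = m * cp * dT / t
Q = 4424 * 1.31 * 34.5 / 8349
Q = 23.948 kW

23.948


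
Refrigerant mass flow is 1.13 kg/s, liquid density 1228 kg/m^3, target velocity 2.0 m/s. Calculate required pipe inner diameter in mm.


A = m_dot / (rho * v) = 1.13 / (1228 * 2.0) = 0.0004600977199 m^2
d = sqrt(4*A/pi) * 1000
d = 24.2 mm

24.2


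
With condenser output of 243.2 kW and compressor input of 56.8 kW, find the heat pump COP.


COP_hp = Q_cond / W
COP_hp = 243.2 / 56.8
COP_hp = 4.282

4.282


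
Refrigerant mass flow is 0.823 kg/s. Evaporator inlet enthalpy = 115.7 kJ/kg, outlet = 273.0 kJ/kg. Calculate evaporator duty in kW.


dh = 273.0 - 115.7 = 157.3 kJ/kg
Q_evap = m_dot * dh = 0.823 * 157.3
Q_evap = 129.46 kW

129.46


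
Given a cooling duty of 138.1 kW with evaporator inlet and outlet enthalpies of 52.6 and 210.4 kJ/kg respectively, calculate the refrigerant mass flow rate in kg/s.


dh = 210.4 - 52.6 = 157.8 kJ/kg
m_dot = Q / dh = 138.1 / 157.8 = 0.8752 kg/s

0.8752


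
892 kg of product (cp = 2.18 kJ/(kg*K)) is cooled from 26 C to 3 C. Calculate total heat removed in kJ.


dT = 26 - (3) = 23 K
Q = m * cp * dT = 892 * 2.18 * 23
Q = 44725 kJ

44725


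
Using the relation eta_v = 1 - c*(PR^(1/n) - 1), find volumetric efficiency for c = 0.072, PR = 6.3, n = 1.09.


PR^(1/n) = 6.3^(1/1.09) = 5.41177776
eta_v = 1 - 0.072 * (5.41177776 - 1)
eta_v = 0.6824

0.6824


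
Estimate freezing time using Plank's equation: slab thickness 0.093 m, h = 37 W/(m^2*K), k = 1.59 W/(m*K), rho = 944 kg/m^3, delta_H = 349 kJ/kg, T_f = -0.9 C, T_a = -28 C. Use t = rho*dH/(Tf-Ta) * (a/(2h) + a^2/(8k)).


dT = -0.9 - (-28) = 27.1 K
term1 = a/(2h) = 0.093/(2*37) = 0.001256756757
term2 = a^2/(8k) = 0.093^2/(8*1.59) = 0.0006799528302
t = rho*dH*1000/dT * (term1 + term2)
t = 944*349*1000/27.1 * (0.001256756757 + 0.0006799528302)
t = 23545 s

23545


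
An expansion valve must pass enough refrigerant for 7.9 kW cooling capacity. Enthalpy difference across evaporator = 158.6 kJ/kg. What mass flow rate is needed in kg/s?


m_dot = Q / dh
m_dot = 7.9 / 158.6
m_dot = 0.0498 kg/s

0.0498


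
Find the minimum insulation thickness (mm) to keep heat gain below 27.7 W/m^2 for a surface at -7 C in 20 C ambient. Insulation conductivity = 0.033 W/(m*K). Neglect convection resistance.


dT = 20 - (-7) = 27 K
thickness = k * dT / q_max * 1000
thickness = 0.033 * 27 / 27.7 * 1000
thickness = 32.2 mm

32.2


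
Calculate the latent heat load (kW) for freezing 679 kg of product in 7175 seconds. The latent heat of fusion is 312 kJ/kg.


Q_lat = m * h_fg / t
Q_lat = 679 * 312 / 7175
Q_lat = 29.53 kW

29.53


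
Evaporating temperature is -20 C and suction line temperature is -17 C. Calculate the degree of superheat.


Superheat = T_suction - T_evap
Superheat = -17 - (-20)
Superheat = 3 K

3


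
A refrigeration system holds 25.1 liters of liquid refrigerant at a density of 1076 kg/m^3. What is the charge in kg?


Charge = V * rho / 1000
Charge = 25.1 * 1076 / 1000
Charge = 27.01 kg

27.01


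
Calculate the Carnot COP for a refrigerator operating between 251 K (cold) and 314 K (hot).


dT = 314 - 251 = 63 K
COP_carnot = T_cold / dT = 251 / 63
COP_carnot = 3.984

3.984


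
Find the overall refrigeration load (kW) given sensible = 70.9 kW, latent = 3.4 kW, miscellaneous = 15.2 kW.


Q_total = Q_s + Q_l + Q_misc
Q_total = 70.9 + 3.4 + 15.2
Q_total = 89.5 kW

89.5


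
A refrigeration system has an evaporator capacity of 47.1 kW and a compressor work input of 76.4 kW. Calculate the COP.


COP = Q_evap / W
COP = 47.1 / 76.4
COP = 0.616

0.616


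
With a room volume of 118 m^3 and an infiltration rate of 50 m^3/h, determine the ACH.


ACH = flow / volume
ACH = 50 / 118
ACH = 0.424

0.424


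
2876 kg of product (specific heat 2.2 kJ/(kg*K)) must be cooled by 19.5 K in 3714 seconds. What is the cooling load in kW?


Q = m * cp * dT / t
Q = 2876 * 2.2 * 19.5 / 3714
Q = 33.22 kW

33.22


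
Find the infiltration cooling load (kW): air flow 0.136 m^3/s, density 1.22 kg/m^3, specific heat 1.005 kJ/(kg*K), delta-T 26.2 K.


Q = V_dot * rho * cp * dT
Q = 0.136 * 1.22 * 1.005 * 26.2
Q = 4.369 kW

4.369


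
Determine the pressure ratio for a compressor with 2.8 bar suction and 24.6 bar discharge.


PR = P_high / P_low
PR = 24.6 / 2.8
PR = 8.786

8.786


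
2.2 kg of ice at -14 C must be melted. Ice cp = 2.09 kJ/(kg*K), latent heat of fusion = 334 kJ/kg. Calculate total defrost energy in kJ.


Sensible heat = cp * dT = 2.09 * 14 = 29.26 kJ/kg
Total per kg = 29.26 + 334 = 363.26 kJ/kg
Q = m * total = 2.2 * 363.26
Q = 799.2 kJ

799.2


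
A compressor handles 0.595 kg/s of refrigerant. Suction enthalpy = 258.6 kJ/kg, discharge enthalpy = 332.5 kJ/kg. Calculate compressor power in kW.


dh = 332.5 - 258.6 = 73.9 kJ/kg
W = m_dot * dh = 0.595 * 73.9 = 43.97 kW

43.97


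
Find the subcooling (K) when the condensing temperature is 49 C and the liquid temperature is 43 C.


Subcooling = T_cond - T_liquid
Subcooling = 49 - 43
Subcooling = 6 K

6


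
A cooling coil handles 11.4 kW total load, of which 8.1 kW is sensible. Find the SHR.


SHR = Q_sensible / Q_total
SHR = 8.1 / 11.4
SHR = 0.711

0.711


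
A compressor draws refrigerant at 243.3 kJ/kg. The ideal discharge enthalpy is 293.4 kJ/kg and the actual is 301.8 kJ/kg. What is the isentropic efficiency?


dh_ideal = 293.4 - 243.3 = 50.1 kJ/kg
dh_actual = 301.8 - 243.3 = 58.5 kJ/kg
eta_s = dh_ideal / dh_actual = 50.1 / 58.5
eta_s = 0.8564

0.8564


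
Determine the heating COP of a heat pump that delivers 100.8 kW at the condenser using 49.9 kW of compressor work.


COP_hp = Q_cond / W
COP_hp = 100.8 / 49.9
COP_hp = 2.02

2.02


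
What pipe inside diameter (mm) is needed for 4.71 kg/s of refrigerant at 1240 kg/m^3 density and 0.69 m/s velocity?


A = m_dot / (rho * v) = 4.71 / (1240 * 0.69) = 0.005504908836 m^2
d = sqrt(4*A/pi) * 1000
d = 83.7 mm

83.7


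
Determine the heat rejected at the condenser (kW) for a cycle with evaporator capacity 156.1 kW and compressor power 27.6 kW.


Q_cond = Q_evap + W
Q_cond = 156.1 + 27.6
Q_cond = 183.7 kW

183.7


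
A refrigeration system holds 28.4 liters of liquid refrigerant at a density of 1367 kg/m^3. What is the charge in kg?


Charge = V * rho / 1000
Charge = 28.4 * 1367 / 1000
Charge = 38.82 kg

38.82


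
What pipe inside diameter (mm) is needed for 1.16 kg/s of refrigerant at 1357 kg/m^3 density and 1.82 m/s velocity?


A = m_dot / (rho * v) = 1.16 / (1357 * 1.82) = 0.0004696850681 m^2
d = sqrt(4*A/pi) * 1000
d = 24.5 mm

24.5


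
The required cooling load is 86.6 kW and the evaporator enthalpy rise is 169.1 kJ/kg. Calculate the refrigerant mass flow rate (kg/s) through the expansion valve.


m_dot = Q / dh
m_dot = 86.6 / 169.1
m_dot = 0.5121 kg/s

0.5121


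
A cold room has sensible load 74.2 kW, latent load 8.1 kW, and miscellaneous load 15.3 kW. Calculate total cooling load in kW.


Q_total = Q_s + Q_l + Q_misc
Q_total = 74.2 + 8.1 + 15.3
Q_total = 97.6 kW

97.6


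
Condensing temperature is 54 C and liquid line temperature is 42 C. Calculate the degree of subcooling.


Subcooling = T_cond - T_liquid
Subcooling = 54 - 42
Subcooling = 12 K

12


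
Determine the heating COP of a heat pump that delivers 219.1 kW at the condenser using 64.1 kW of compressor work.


COP_hp = Q_cond / W
COP_hp = 219.1 / 64.1
COP_hp = 3.418

3.418


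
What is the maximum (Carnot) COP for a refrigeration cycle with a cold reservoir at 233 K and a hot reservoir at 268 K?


dT = 268 - 233 = 35 K
COP_carnot = T_cold / dT = 233 / 35
COP_carnot = 6.657

6.657


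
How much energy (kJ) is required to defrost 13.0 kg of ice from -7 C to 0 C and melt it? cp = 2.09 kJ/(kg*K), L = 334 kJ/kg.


Sensible heat = cp * dT = 2.09 * 7 = 14.63 kJ/kg
Total per kg = 14.63 + 334 = 348.63 kJ/kg
Q = m * total = 13.0 * 348.63
Q = 4532.2 kJ

4532.2


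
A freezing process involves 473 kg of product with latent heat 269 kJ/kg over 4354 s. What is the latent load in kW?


Q_lat = m * h_fg / t
Q_lat = 473 * 269 / 4354
Q_lat = 29.22 kW

29.22


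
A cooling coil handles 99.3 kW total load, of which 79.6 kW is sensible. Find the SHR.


SHR = Q_sensible / Q_total
SHR = 79.6 / 99.3
SHR = 0.802

0.802


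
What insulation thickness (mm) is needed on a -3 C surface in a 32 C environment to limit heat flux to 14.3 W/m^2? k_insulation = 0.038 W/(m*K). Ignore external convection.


dT = 32 - (-3) = 35 K
thickness = k * dT / q_max * 1000
thickness = 0.038 * 35 / 14.3 * 1000
thickness = 93.0 mm

93.0


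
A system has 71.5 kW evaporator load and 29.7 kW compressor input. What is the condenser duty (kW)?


Q_cond = Q_evap + W
Q_cond = 71.5 + 29.7
Q_cond = 101.2 kW

101.2


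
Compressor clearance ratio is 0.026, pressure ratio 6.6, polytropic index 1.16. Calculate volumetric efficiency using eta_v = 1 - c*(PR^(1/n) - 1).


PR^(1/n) = 6.6^(1/1.16) = 5.08748794
eta_v = 1 - 0.026 * (5.08748794 - 1)
eta_v = 0.8937

0.8937


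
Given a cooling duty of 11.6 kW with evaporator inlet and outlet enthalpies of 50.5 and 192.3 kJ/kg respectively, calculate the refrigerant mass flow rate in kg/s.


dh = 192.3 - 50.5 = 141.8 kJ/kg
m_dot = Q / dh = 11.6 / 141.8 = 0.0818 kg/s

0.0818


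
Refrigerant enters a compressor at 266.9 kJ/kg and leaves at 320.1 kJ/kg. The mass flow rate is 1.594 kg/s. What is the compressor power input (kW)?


dh = 320.1 - 266.9 = 53.2 kJ/kg
W = m_dot * dh = 1.594 * 53.2 = 84.8 kW

84.8


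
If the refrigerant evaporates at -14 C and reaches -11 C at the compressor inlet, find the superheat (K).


Superheat = T_suction - T_evap
Superheat = -11 - (-14)
Superheat = 3 K

3


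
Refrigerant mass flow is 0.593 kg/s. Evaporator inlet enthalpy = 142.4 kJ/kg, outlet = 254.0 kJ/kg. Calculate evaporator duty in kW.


dh = 254.0 - 142.4 = 111.6 kJ/kg
Q_evap = m_dot * dh = 0.593 * 111.6
Q_evap = 66.18 kW

66.18


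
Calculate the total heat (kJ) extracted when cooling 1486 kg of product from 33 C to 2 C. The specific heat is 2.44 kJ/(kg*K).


dT = 33 - (2) = 31 K
Q = m * cp * dT = 1486 * 2.44 * 31
Q = 112401 kJ

112401


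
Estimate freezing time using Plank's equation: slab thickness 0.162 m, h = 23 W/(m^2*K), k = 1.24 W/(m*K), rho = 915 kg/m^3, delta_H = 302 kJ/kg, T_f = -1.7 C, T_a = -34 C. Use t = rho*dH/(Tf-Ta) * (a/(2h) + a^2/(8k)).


dT = -1.7 - (-34) = 32.3 K
term1 = a/(2h) = 0.162/(2*23) = 0.00352173913
term2 = a^2/(8k) = 0.162^2/(8*1.24) = 0.002645564516
t = rho*dH*1000/dT * (term1 + term2)
t = 915*302*1000/32.3 * (0.00352173913 + 0.002645564516)
t = 52762 s

52762


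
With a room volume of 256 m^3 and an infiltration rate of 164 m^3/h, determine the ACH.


ACH = flow / volume
ACH = 164 / 256
ACH = 0.641

0.641


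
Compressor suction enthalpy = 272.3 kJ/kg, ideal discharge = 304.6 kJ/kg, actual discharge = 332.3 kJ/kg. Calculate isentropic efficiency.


dh_ideal = 304.6 - 272.3 = 32.3 kJ/kg
dh_actual = 332.3 - 272.3 = 60.0 kJ/kg
eta_s = dh_ideal / dh_actual = 32.3 / 60.0
eta_s = 0.5383

0.5383


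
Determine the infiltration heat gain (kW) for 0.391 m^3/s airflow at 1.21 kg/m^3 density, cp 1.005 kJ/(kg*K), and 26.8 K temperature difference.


Q = V_dot * rho * cp * dT
Q = 0.391 * 1.21 * 1.005 * 26.8
Q = 12.743 kW

12.743


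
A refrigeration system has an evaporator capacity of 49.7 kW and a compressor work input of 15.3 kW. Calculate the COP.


COP = Q_evap / W
COP = 49.7 / 15.3
COP = 3.248

3.248


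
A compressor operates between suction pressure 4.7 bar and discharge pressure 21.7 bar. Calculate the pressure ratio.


PR = P_high / P_low
PR = 21.7 / 4.7
PR = 4.617

4.617


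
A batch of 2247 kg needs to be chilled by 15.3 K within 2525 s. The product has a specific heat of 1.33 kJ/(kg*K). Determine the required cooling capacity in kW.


Q = m * cp * dT / t
Q = 2247 * 1.33 * 15.3 / 2525
Q = 18.109 kW

18.109


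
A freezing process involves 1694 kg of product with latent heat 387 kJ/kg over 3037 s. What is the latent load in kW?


Q_lat = m * h_fg / t
Q_lat = 1694 * 387 / 3037
Q_lat = 215.86 kW

215.86


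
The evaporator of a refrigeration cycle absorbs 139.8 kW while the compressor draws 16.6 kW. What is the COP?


COP = Q_evap / W
COP = 139.8 / 16.6
COP = 8.422

8.422


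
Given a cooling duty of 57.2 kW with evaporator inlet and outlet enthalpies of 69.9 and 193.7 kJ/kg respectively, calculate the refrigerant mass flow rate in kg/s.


dh = 193.7 - 69.9 = 123.8 kJ/kg
m_dot = Q / dh = 57.2 / 123.8 = 0.462 kg/s

0.462


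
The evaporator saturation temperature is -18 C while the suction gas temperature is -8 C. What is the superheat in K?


Superheat = T_suction - T_evap
Superheat = -8 - (-18)
Superheat = 10 K

10


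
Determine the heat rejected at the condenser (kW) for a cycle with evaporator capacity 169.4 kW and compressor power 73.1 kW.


Q_cond = Q_evap + W
Q_cond = 169.4 + 73.1
Q_cond = 242.5 kW

242.5


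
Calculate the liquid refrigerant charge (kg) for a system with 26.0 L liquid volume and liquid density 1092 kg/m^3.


Charge = V * rho / 1000
Charge = 26.0 * 1092 / 1000
Charge = 28.39 kg

28.39


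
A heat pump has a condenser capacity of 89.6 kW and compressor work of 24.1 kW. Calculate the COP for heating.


COP_hp = Q_cond / W
COP_hp = 89.6 / 24.1
COP_hp = 3.718

3.718


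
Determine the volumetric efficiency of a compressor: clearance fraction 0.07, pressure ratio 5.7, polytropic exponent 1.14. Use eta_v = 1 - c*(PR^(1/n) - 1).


PR^(1/n) = 5.7^(1/1.14) = 4.60307572
eta_v = 1 - 0.07 * (4.60307572 - 1)
eta_v = 0.7478

0.7478


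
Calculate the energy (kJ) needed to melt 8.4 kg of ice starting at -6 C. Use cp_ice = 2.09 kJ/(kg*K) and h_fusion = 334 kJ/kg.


Sensible heat = cp * dT = 2.09 * 6 = 12.54 kJ/kg
Total per kg = 12.54 + 334 = 346.54 kJ/kg
Q = m * total = 8.4 * 346.54
Q = 2910.9 kJ

2910.9


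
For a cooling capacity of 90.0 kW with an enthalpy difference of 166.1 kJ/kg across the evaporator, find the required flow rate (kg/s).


m_dot = Q / dh
m_dot = 90.0 / 166.1
m_dot = 0.5418 kg/s

0.5418


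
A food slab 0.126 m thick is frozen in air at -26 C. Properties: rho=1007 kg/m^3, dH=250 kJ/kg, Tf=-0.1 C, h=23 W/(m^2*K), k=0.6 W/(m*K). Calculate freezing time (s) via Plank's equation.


dT = -0.1 - (-26) = 25.9 K
term1 = a/(2h) = 0.126/(2*23) = 0.002739130435
term2 = a^2/(8k) = 0.126^2/(8*0.6) = 0.0033075
t = rho*dH*1000/dT * (term1 + term2)
t = 1007*250*1000/25.9 * (0.002739130435 + 0.0033075)
t = 58774 s

58774


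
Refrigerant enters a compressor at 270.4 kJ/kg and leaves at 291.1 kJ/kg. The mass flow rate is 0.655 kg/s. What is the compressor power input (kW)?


dh = 291.1 - 270.4 = 20.7 kJ/kg
W = m_dot * dh = 0.655 * 20.7 = 13.56 kW

13.56


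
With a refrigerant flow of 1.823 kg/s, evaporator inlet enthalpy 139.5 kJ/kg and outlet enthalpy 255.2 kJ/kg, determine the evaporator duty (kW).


dh = 255.2 - 139.5 = 115.7 kJ/kg
Q_evap = m_dot * dh = 1.823 * 115.7
Q_evap = 210.92 kW

210.92


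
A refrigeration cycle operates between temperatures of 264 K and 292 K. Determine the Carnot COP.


dT = 292 - 264 = 28 K
COP_carnot = T_cold / dT = 264 / 28
COP_carnot = 9.429

9.429


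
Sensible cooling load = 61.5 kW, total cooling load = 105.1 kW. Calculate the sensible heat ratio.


SHR = Q_sensible / Q_total
SHR = 61.5 / 105.1
SHR = 0.585

0.585


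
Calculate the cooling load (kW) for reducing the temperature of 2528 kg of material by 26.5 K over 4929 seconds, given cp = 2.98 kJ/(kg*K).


Q = m * cp * dT / t
Q = 2528 * 2.98 * 26.5 / 4929
Q = 40.502 kW

40.502


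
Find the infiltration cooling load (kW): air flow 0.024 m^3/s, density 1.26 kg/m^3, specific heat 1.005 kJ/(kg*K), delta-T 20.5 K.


Q = V_dot * rho * cp * dT
Q = 0.024 * 1.26 * 1.005 * 20.5
Q = 0.623 kW

0.623


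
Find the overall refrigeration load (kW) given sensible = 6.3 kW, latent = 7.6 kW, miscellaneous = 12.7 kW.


Q_total = Q_s + Q_l + Q_misc
Q_total = 6.3 + 7.6 + 12.7
Q_total = 26.6 kW

26.6


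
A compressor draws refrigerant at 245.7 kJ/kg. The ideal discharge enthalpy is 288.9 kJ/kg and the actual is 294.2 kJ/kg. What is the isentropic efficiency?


dh_ideal = 288.9 - 245.7 = 43.2 kJ/kg
dh_actual = 294.2 - 245.7 = 48.5 kJ/kg
eta_s = dh_ideal / dh_actual = 43.2 / 48.5
eta_s = 0.8907

0.8907


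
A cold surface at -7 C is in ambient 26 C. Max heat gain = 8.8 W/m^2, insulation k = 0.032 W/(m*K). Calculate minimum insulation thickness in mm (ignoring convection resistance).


dT = 26 - (-7) = 33 K
thickness = k * dT / q_max * 1000
thickness = 0.032 * 33 / 8.8 * 1000
thickness = 120.0 mm

120.0


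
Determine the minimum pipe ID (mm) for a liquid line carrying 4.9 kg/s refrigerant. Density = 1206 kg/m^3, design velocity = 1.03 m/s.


A = m_dot / (rho * v) = 4.9 / (1206 * 1.03) = 0.003944677905 m^2
d = sqrt(4*A/pi) * 1000
d = 70.9 mm

70.9


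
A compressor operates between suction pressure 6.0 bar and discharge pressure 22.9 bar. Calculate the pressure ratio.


PR = P_high / P_low
PR = 22.9 / 6.0
PR = 3.817

3.817


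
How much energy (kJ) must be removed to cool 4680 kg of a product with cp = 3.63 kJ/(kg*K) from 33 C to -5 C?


dT = 33 - (-5) = 38 K
Q = m * cp * dT = 4680 * 3.63 * 38
Q = 645559 kJ

645559


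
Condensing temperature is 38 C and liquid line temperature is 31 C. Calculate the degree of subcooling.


Subcooling = T_cond - T_liquid
Subcooling = 38 - 31
Subcooling = 7 K

7


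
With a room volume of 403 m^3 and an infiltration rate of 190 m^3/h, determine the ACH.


ACH = flow / volume
ACH = 190 / 403
ACH = 0.471

0.471


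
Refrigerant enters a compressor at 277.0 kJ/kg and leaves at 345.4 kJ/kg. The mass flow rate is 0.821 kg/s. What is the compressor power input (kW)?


dh = 345.4 - 277.0 = 68.4 kJ/kg
W = m_dot * dh = 0.821 * 68.4 = 56.16 kW

56.16


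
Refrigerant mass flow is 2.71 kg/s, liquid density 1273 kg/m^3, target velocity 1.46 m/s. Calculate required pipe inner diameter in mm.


A = m_dot / (rho * v) = 2.71 / (1273 * 1.46) = 0.001458102422 m^2
d = sqrt(4*A/pi) * 1000
d = 43.1 mm

43.1


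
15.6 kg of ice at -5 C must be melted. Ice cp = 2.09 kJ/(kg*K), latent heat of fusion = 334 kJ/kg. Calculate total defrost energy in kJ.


Sensible heat = cp * dT = 2.09 * 5 = 10.45 kJ/kg
Total per kg = 10.45 + 334 = 344.45 kJ/kg
Q = m * total = 15.6 * 344.45
Q = 5373.4 kJ

5373.4


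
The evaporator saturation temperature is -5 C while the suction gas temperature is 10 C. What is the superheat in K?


Superheat = T_suction - T_evap
Superheat = 10 - (-5)
Superheat = 15 K

15


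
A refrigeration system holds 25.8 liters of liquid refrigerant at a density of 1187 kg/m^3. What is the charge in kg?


Charge = V * rho / 1000
Charge = 25.8 * 1187 / 1000
Charge = 30.62 kg

30.62


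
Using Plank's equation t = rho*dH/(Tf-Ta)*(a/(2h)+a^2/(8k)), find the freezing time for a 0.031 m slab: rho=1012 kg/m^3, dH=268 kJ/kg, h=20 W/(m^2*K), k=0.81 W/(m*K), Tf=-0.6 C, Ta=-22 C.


dT = -0.6 - (-22) = 21.4 K
term1 = a/(2h) = 0.031/(2*20) = 0.000775
term2 = a^2/(8k) = 0.031^2/(8*0.81) = 0.0001483024691
t = rho*dH*1000/dT * (term1 + term2)
t = 1012*268*1000/21.4 * (0.000775 + 0.0001483024691)
t = 11702 s

11702


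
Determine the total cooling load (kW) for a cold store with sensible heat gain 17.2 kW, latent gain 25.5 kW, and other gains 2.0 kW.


Q_total = Q_s + Q_l + Q_misc
Q_total = 17.2 + 25.5 + 2.0
Q_total = 44.7 kW

44.7


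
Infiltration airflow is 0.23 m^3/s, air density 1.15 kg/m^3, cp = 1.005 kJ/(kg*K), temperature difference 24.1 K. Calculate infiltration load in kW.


Q = V_dot * rho * cp * dT
Q = 0.23 * 1.15 * 1.005 * 24.1
Q = 6.406 kW

6.406


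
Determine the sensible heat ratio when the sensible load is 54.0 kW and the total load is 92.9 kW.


SHR = Q_sensible / Q_total
SHR = 54.0 / 92.9
SHR = 0.581

0.581


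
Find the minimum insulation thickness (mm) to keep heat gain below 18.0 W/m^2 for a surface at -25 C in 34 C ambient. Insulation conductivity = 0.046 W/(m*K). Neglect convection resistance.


dT = 34 - (-25) = 59 K
thickness = k * dT / q_max * 1000
thickness = 0.046 * 59 / 18.0 * 1000
thickness = 150.8 mm

150.8


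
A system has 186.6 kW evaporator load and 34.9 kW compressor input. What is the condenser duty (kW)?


Q_cond = Q_evap + W
Q_cond = 186.6 + 34.9
Q_cond = 221.5 kW

221.5


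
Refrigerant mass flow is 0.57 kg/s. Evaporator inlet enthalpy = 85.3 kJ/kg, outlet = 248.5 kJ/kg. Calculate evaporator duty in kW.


dh = 248.5 - 85.3 = 163.2 kJ/kg
Q_evap = m_dot * dh = 0.57 * 163.2
Q_evap = 93.02 kW

93.02


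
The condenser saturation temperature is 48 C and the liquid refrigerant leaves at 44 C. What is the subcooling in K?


Subcooling = T_cond - T_liquid
Subcooling = 48 - 44
Subcooling = 4 K

4


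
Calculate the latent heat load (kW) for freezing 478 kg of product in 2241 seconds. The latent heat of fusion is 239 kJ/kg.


Q_lat = m * h_fg / t
Q_lat = 478 * 239 / 2241
Q_lat = 50.98 kW

50.98


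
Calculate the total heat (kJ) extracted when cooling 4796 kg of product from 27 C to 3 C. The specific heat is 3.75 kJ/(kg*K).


dT = 27 - (3) = 24 K
Q = m * cp * dT = 4796 * 3.75 * 24
Q = 431640 kJ

431640


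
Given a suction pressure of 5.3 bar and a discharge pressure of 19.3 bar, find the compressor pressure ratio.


PR = P_high / P_low
PR = 19.3 / 5.3
PR = 3.642

3.642


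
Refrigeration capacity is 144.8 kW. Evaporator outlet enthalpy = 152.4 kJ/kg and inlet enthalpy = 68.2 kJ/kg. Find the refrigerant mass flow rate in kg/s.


dh = 152.4 - 68.2 = 84.2 kJ/kg
m_dot = Q / dh = 144.8 / 84.2 = 1.7197 kg/s

1.7197


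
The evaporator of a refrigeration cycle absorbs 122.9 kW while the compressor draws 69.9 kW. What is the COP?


COP = Q_evap / W
COP = 122.9 / 69.9
COP = 1.758

1.758


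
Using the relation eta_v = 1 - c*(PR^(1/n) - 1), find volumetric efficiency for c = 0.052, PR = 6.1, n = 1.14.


PR^(1/n) = 6.1^(1/1.14) = 4.88523905
eta_v = 1 - 0.052 * (4.88523905 - 1)
eta_v = 0.798

0.798


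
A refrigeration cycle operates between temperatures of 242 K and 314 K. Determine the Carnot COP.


dT = 314 - 242 = 72 K
COP_carnot = T_cold / dT = 242 / 72
COP_carnot = 3.361

3.361


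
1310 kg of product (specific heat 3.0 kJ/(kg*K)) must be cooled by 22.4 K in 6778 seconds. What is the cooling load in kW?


Q = m * cp * dT / t
Q = 1310 * 3.0 * 22.4 / 6778
Q = 12.988 kW

12.988


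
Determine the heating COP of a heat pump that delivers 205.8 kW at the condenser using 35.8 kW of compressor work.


COP_hp = Q_cond / W
COP_hp = 205.8 / 35.8
COP_hp = 5.749

5.749


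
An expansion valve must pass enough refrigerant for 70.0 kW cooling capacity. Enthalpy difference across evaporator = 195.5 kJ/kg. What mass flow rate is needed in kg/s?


m_dot = Q / dh
m_dot = 70.0 / 195.5
m_dot = 0.3581 kg/s

0.3581


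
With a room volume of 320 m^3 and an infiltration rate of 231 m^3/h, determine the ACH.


ACH = flow / volume
ACH = 231 / 320
ACH = 0.722

0.722


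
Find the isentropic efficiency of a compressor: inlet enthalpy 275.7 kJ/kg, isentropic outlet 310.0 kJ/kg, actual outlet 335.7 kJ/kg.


dh_ideal = 310.0 - 275.7 = 34.3 kJ/kg
dh_actual = 335.7 - 275.7 = 60.0 kJ/kg
eta_s = dh_ideal / dh_actual = 34.3 / 60.0
eta_s = 0.5717

0.5717


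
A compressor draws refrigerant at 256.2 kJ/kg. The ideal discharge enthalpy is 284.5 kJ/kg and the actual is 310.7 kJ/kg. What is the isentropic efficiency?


dh_ideal = 284.5 - 256.2 = 28.3 kJ/kg
dh_actual = 310.7 - 256.2 = 54.5 kJ/kg
eta_s = dh_ideal / dh_actual = 28.3 / 54.5
eta_s = 0.5193

0.5193


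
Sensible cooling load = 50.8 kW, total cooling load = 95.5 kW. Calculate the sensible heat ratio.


SHR = Q_sensible / Q_total
SHR = 50.8 / 95.5
SHR = 0.532

0.532


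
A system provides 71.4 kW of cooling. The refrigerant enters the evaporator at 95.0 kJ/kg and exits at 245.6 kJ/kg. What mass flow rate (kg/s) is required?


dh = 245.6 - 95.0 = 150.6 kJ/kg
m_dot = Q / dh = 71.4 / 150.6 = 0.4741 kg/s

0.4741


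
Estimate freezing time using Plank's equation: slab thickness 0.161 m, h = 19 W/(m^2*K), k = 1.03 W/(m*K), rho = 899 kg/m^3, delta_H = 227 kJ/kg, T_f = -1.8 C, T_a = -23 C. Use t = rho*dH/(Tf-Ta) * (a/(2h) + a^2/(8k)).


dT = -1.8 - (-23) = 21.2 K
term1 = a/(2h) = 0.161/(2*19) = 0.004236842105
term2 = a^2/(8k) = 0.161^2/(8*1.03) = 0.003145752427
t = rho*dH*1000/dT * (term1 + term2)
t = 899*227*1000/21.2 * (0.004236842105 + 0.003145752427)
t = 71065 s

71065


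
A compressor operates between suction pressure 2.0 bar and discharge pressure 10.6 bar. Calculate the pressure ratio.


PR = P_high / P_low
PR = 10.6 / 2.0
PR = 5.3

5.3


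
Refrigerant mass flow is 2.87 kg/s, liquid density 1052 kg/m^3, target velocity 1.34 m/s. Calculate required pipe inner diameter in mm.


A = m_dot / (rho * v) = 2.87 / (1052 * 1.34) = 0.002035923046 m^2
d = sqrt(4*A/pi) * 1000
d = 50.9 mm

50.9


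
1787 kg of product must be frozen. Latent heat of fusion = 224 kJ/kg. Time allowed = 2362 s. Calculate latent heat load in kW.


Q_lat = m * h_fg / t
Q_lat = 1787 * 224 / 2362
Q_lat = 169.47 kW

169.47


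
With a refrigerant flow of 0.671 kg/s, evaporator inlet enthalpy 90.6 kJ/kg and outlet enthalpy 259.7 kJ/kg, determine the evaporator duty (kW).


dh = 259.7 - 90.6 = 169.1 kJ/kg
Q_evap = m_dot * dh = 0.671 * 169.1
Q_evap = 113.47 kW

113.47


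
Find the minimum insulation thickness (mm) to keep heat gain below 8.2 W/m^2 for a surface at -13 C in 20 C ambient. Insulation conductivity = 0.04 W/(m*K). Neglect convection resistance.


dT = 20 - (-13) = 33 K
thickness = k * dT / q_max * 1000
thickness = 0.04 * 33 / 8.2 * 1000
thickness = 161.0 mm

161.0


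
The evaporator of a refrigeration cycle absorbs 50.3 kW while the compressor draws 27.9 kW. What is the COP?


COP = Q_evap / W
COP = 50.3 / 27.9
COP = 1.803

1.803


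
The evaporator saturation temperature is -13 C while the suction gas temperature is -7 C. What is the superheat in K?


Superheat = T_suction - T_evap
Superheat = -7 - (-13)
Superheat = 6 K

6


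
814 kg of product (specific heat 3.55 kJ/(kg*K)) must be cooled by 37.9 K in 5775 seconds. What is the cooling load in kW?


Q = m * cp * dT / t
Q = 814 * 3.55 * 37.9 / 5775
Q = 18.964 kW

18.964


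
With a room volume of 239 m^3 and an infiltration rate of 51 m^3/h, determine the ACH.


ACH = flow / volume
ACH = 51 / 239
ACH = 0.213

0.213


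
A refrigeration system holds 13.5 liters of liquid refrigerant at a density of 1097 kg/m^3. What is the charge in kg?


Charge = V * rho / 1000
Charge = 13.5 * 1097 / 1000
Charge = 14.81 kg

14.81


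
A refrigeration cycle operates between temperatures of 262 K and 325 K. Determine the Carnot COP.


dT = 325 - 262 = 63 K
COP_carnot = T_cold / dT = 262 / 63
COP_carnot = 4.159

4.159


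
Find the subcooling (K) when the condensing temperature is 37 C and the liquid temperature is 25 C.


Subcooling = T_cond - T_liquid
Subcooling = 37 - 25
Subcooling = 12 K

12


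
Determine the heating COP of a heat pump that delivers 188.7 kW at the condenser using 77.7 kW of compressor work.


COP_hp = Q_cond / W
COP_hp = 188.7 / 77.7
COP_hp = 2.429

2.429


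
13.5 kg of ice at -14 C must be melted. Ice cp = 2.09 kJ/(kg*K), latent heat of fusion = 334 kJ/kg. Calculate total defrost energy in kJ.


Sensible heat = cp * dT = 2.09 * 14 = 29.26 kJ/kg
Total per kg = 29.26 + 334 = 363.26 kJ/kg
Q = m * total = 13.5 * 363.26
Q = 4904.0 kJ

4904.0


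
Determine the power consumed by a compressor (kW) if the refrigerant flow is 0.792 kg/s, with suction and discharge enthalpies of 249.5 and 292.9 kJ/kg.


dh = 292.9 - 249.5 = 43.4 kJ/kg
W = m_dot * dh = 0.792 * 43.4 = 34.37 kW

34.37


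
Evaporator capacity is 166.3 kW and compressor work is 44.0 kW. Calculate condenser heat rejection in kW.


Q_cond = Q_evap + W
Q_cond = 166.3 + 44.0
Q_cond = 210.3 kW

210.3


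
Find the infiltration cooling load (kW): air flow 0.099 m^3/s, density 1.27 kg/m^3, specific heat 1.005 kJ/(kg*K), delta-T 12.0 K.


Q = V_dot * rho * cp * dT
Q = 0.099 * 1.27 * 1.005 * 12.0
Q = 1.516 kW

1.516


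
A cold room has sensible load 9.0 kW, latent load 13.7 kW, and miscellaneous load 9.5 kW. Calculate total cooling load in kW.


Q_total = Q_s + Q_l + Q_misc
Q_total = 9.0 + 13.7 + 9.5
Q_total = 32.2 kW

32.2


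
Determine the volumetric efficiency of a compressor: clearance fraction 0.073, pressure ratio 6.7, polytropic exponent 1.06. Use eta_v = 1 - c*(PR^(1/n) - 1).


PR^(1/n) = 6.7^(1/1.06) = 6.01611115
eta_v = 1 - 0.073 * (6.01611115 - 1)
eta_v = 0.6338

0.6338


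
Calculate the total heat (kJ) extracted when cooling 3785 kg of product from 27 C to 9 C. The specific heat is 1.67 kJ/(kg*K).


dT = 27 - (9) = 18 K
Q = m * cp * dT = 3785 * 1.67 * 18
Q = 113777 kJ

113777


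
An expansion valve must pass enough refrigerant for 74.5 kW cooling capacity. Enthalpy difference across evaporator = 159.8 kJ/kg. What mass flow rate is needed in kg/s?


m_dot = Q / dh
m_dot = 74.5 / 159.8
m_dot = 0.4662 kg/s

0.4662


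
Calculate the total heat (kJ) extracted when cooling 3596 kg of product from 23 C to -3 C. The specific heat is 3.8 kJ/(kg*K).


dT = 23 - (-3) = 26 K
Q = m * cp * dT = 3596 * 3.8 * 26
Q = 355285 kJ

355285


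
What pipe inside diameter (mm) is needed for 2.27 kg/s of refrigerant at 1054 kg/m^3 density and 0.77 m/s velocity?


A = m_dot / (rho * v) = 2.27 / (1054 * 0.77) = 0.002797013233 m^2
d = sqrt(4*A/pi) * 1000
d = 59.7 mm

59.7


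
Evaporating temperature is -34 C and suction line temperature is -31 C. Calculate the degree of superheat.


Superheat = T_suction - T_evap
Superheat = -31 - (-34)
Superheat = 3 K

3


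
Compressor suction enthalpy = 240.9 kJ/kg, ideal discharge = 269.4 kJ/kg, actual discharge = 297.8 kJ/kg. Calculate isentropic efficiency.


dh_ideal = 269.4 - 240.9 = 28.5 kJ/kg
dh_actual = 297.8 - 240.9 = 56.9 kJ/kg
eta_s = dh_ideal / dh_actual = 28.5 / 56.9
eta_s = 0.5009

0.5009


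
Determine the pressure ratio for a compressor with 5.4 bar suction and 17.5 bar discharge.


PR = P_high / P_low
PR = 17.5 / 5.4
PR = 3.241

3.241


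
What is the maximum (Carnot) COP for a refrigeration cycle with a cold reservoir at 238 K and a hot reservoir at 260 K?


dT = 260 - 238 = 22 K
COP_carnot = T_cold / dT = 238 / 22
COP_carnot = 10.818

10.818


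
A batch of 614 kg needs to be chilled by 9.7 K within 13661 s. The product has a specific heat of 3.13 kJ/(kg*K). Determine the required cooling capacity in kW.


Q = m * cp * dT / t
Q = 614 * 3.13 * 9.7 / 13661
Q = 1.365 kW

1.365


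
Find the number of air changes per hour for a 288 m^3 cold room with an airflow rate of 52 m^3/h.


ACH = flow / volume
ACH = 52 / 288
ACH = 0.181

0.181


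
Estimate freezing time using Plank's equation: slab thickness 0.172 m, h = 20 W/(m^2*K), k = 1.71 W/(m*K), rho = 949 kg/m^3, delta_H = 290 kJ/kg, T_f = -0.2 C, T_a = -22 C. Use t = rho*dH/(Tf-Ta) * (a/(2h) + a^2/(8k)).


dT = -0.2 - (-22) = 21.8 K
term1 = a/(2h) = 0.172/(2*20) = 0.0043
term2 = a^2/(8k) = 0.172^2/(8*1.71) = 0.002162573099
t = rho*dH*1000/dT * (term1 + term2)
t = 949*290*1000/21.8 * (0.0043 + 0.002162573099)
t = 81586 s

81586


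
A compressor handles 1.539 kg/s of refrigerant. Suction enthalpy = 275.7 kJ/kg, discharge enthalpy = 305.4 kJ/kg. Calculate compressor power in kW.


dh = 305.4 - 275.7 = 29.7 kJ/kg
W = m_dot * dh = 1.539 * 29.7 = 45.71 kW

45.71


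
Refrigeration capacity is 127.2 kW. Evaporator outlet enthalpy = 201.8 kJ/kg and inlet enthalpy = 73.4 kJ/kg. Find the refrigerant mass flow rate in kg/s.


dh = 201.8 - 73.4 = 128.4 kJ/kg
m_dot = Q / dh = 127.2 / 128.4 = 0.9907 kg/s

0.9907


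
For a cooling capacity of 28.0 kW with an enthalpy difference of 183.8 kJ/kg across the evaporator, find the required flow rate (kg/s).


m_dot = Q / dh
m_dot = 28.0 / 183.8
m_dot = 0.1523 kg/s

0.1523


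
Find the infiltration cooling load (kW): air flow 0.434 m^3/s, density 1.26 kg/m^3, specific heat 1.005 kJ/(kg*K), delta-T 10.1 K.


Q = V_dot * rho * cp * dT
Q = 0.434 * 1.26 * 1.005 * 10.1
Q = 5.551 kW

5.551


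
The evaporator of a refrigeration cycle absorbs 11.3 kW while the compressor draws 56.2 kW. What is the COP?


COP = Q_evap / W
COP = 11.3 / 56.2
COP = 0.201

0.201


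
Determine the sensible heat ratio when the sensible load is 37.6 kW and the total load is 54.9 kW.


SHR = Q_sensible / Q_total
SHR = 37.6 / 54.9
SHR = 0.685

0.685


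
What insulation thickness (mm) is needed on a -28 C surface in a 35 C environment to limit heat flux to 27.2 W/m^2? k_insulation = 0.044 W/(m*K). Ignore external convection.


dT = 35 - (-28) = 63 K
thickness = k * dT / q_max * 1000
thickness = 0.044 * 63 / 27.2 * 1000
thickness = 101.9 mm

101.9


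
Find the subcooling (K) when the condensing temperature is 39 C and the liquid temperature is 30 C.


Subcooling = T_cond - T_liquid
Subcooling = 39 - 30
Subcooling = 9 K

9


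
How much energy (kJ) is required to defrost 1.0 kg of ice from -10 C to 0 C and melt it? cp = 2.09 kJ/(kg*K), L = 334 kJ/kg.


Sensible heat = cp * dT = 2.09 * 10 = 20.9 kJ/kg
Total per kg = 20.9 + 334 = 354.9 kJ/kg
Q = m * total = 1.0 * 354.9
Q = 354.9 kJ

354.9


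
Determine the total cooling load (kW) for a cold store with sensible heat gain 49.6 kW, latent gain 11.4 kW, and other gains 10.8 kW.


Q_total = Q_s + Q_l + Q_misc
Q_total = 49.6 + 11.4 + 10.8
Q_total = 71.8 kW

71.8


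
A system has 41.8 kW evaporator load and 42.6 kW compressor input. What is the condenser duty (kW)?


Q_cond = Q_evap + W
Q_cond = 41.8 + 42.6
Q_cond = 84.4 kW

84.4


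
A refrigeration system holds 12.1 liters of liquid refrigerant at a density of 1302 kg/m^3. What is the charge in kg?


Charge = V * rho / 1000
Charge = 12.1 * 1302 / 1000
Charge = 15.75 kg

15.75


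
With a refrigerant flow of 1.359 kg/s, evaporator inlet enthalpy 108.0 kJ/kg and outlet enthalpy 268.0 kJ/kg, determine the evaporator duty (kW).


dh = 268.0 - 108.0 = 160.0 kJ/kg
Q_evap = m_dot * dh = 1.359 * 160.0
Q_evap = 217.44 kW

217.44


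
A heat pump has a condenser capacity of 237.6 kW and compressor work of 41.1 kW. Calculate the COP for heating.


COP_hp = Q_cond / W
COP_hp = 237.6 / 41.1
COP_hp = 5.781

5.781
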